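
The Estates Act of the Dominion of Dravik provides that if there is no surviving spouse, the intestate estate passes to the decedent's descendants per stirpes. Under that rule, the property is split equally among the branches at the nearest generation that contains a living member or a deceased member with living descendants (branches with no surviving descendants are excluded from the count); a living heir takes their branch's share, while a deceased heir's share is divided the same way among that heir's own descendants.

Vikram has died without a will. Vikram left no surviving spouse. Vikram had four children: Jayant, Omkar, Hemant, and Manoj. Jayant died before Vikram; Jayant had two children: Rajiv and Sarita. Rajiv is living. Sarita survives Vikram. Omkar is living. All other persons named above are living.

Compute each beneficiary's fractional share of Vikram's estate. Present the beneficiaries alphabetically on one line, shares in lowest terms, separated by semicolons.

There is no surviving spouse, so the entire estate passes to Vikram's descendants per stirpes.
The estate is divided into 4 equal shares of 1/4 among Jayant, Omkar, Hemant, Manoj.
Jayant predeceased; the 1/4 allotted to Jayant's branch passes to Jayant's issue by representation.
The 1/4 is divided into 2 equal shares of 1/8 among Rajiv, Sarita.
Rajiv is living and takes 1/8.
Sarita is living and takes 1/8.
Omkar is living and takes 1/4.
Hemant is living and takes 1/4.
Manoj is living and takes 1/4.

Hemant 1/4; Manoj 1/4; Omkar 1/4; Rajiv 1/8; Sarita 1/8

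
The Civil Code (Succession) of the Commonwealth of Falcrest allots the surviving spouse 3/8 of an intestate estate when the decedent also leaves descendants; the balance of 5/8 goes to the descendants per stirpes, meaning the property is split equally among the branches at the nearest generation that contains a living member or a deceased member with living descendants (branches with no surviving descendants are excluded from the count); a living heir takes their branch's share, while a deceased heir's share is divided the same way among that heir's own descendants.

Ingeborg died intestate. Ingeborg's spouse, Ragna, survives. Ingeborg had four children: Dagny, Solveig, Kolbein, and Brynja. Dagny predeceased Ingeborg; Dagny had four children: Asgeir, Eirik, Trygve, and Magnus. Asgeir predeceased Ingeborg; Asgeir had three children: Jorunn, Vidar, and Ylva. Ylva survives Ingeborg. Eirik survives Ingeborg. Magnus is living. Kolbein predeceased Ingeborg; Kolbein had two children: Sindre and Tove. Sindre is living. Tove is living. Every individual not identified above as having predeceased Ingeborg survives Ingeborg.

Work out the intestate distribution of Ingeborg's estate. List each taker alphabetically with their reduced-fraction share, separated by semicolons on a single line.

Ragna, as surviving spouse, takes 3/8.
The remaining 5/8 passes to Ingeborg's descendants per stirpes.
The 5/8 is divided into 4 equal shares of 5/32 among Dagny, Solveig, Kolbein, Brynja.
Dagny predeceased; the 5/32 allotted to Dagny's branch passes to Dagny's issue by representation.
The 5/32 is divided into 4 equal shares of 5/128 among Asgeir, Eirik, Trygve, Magnus.
Asgeir predeceased; the 5/128 allotted to Asgeir's branch passes to Asgeir's issue by representation.
The 5/128 is divided into 3 equal shares of 5/384 among Jorunn, Vidar, Ylva.
Jorunn is living and takes 5/384.
Vidar is living and takes 5/384.
Ylva is living and takes 5/384.
Eirik is living and takes 5/128.
Trygve is living and takes 5/128.
Magnus is living and takes 5/128.
Solveig is living and takes 5/32.
Kolbein predeceased; the 5/32 allotted to Kolbein's branch passes to Kolbein's issue by representation.
The 5/32 is divided into 2 equal shares of 5/64 among Sindre, Tove.
Sindre is living and takes 5/64.
Tove is living and takes 5/64.
Brynja is living and takes 5/32.

Brynja 5/32; Eirik 5/128; Jorunn 5/384; Magnus 5/128; Ragna 3/8; Sindre 5/64; Solveig 5/32; Tove 5/64; Trygve 5/128; Vidar 5/384; Ylva 5/384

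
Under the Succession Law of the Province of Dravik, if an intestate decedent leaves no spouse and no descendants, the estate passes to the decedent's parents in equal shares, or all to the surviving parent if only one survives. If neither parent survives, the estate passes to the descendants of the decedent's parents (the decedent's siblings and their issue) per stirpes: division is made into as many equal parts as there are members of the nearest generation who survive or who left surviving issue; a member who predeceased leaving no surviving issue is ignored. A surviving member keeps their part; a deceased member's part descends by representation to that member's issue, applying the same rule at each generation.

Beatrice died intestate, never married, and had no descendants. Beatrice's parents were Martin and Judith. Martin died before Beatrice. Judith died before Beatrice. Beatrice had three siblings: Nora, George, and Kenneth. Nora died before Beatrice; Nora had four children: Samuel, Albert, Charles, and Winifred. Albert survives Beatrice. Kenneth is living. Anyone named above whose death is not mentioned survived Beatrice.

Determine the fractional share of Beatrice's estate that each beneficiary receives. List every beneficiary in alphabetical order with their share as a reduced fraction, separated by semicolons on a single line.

Albert 1/12; Charles 1/12; George 1/3; Kenneth 1/3; Samuel 1/12; Winifred 1/12

Neither parent survives and there are no descendants, so the estate passes to Beatrice's siblings and their issue per stirpes.
The estate is divided into 3 equal shares of 1/3 among Nora, George, Kenneth.
Nora predeceased; the 1/3 allotted to Nora's branch passes to Nora's issue by representation.
The 1/3 is divided into 4 equal shares of 1/12 among Samuel, Albert, Charles, Winifred.
Samuel is living and takes 1/12.
Albert is living and takes 1/12.
Charles is living and takes 1/12.
Winifred is living and takes 1/12.
George is living and takes 1/3.
Kenneth is living and takes 1/3.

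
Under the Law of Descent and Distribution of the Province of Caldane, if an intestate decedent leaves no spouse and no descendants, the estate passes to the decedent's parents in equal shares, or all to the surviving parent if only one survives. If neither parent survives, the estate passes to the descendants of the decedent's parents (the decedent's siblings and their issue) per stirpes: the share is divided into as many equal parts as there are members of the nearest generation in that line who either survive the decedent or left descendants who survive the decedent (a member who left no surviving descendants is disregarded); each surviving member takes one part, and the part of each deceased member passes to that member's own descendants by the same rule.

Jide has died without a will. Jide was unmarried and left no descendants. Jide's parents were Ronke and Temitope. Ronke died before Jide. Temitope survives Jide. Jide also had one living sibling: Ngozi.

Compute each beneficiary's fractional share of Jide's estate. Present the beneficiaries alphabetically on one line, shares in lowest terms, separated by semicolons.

Temitope 1

Only one parent, Temitope, survives, so Temitope takes the entire estate. The siblings take nothing because a surviving parent has priority.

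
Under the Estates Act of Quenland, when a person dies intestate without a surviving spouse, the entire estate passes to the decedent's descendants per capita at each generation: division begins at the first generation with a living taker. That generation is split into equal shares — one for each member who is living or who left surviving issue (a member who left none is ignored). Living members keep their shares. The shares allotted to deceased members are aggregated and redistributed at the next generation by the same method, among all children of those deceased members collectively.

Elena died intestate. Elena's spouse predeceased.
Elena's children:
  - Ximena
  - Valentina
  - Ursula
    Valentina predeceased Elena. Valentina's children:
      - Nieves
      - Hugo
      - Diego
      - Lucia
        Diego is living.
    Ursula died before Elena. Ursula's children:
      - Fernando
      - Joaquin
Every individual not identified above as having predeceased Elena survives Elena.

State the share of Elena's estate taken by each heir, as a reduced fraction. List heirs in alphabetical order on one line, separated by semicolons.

Diego 1/9; Fernando 1/9; Hugo 1/9; Joaquin 1/9; Lucia 1/9; Nieves 1/9; Ximena 1/3

There is no surviving spouse, so the entire estate passes to Elena's descendants per capita at each generation.
At generation 1 (Ximena, Valentina, Ursula) there are 3 shares of (1)/3 = 1/3 each.
Living: Ximena — each takes 1/3.
Deceased: Valentina and Ursula. Their combined 2/3 is pooled and carried to generation 2.
At generation 2 (Nieves, Hugo, Diego, Lucia, Fernando, Joaquin) there are 6 shares of (2/3)/6 = 1/9 each.
Living: Nieves, Hugo, Diego, Lucia, Fernando, and Joaquin — each takes 1/9.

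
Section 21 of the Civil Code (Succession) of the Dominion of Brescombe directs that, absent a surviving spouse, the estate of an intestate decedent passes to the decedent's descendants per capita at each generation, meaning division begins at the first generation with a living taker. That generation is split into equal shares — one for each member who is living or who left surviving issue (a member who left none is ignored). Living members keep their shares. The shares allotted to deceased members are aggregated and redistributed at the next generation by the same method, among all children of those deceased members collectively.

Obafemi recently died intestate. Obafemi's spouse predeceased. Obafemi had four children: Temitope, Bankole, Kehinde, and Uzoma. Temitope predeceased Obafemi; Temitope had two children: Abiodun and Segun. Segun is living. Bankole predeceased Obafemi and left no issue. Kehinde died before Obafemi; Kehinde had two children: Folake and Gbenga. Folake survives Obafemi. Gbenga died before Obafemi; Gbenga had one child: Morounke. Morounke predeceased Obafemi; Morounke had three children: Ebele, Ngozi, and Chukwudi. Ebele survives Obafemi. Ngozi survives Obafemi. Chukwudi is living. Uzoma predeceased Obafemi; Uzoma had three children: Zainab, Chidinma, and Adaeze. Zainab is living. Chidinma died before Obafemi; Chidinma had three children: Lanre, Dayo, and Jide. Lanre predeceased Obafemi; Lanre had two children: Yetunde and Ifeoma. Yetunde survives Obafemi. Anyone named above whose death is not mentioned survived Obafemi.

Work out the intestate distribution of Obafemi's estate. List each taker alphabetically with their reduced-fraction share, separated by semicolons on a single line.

There is no surviving spouse, so the entire estate passes to Obafemi's descendants per capita at each generation.
No one at generation 1 (Temitope, Kehinde, Uzoma) is living; moving to the next generation.
At generation 2 (Abiodun, Segun, Folake, Gbenga, Zainab, Chidinma, Adaeze) there are 7 shares of (1)/7 = 1/7 each.
Living: Abiodun, Segun, Folake, Zainab, and Adaeze — each takes 1/7.
Deceased: Gbenga and Chidinma. Their combined 2/7 is pooled and carried to generation 3.
At generation 3 (Morounke, Lanre, Dayo, Jide) there are 4 shares of (2/7)/4 = 1/14 each.
Living: Dayo and Jide — each takes 1/14.
Deceased: Morounke and Lanre. Their combined 1/7 is pooled and carried to generation 4.
At generation 4 (Ebele, Ngozi, Chukwudi, Yetunde, Ifeoma) there are 5 shares of (1/7)/5 = 1/35 each.
Living: Ebele, Ngozi, Chukwudi, Yetunde, and Ifeoma — each takes 1/35.

Abiodun 1/7; Adaeze 1/7; Chukwudi 1/35; Dayo 1/14; Ebele 1/35; Folake 1/7; Ifeoma 1/35; Jide 1/14; Ngozi 1/35; Segun 1/7; Yetunde 1/35; Zainab 1/7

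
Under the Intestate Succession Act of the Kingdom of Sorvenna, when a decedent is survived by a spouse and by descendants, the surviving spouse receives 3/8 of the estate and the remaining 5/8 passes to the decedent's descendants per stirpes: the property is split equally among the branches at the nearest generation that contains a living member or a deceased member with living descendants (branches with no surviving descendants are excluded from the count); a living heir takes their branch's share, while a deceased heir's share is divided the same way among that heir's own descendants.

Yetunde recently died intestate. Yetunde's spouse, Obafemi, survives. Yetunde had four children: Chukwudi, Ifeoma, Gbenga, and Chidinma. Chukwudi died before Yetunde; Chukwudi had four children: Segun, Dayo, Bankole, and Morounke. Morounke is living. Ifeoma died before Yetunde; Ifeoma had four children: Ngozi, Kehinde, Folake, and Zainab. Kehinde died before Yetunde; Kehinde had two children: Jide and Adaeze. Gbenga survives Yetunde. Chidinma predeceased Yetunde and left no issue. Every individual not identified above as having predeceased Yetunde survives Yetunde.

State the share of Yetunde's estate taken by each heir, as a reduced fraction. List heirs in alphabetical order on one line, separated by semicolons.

Obafemi, as surviving spouse, takes 3/8.
The remaining 5/8 passes to Yetunde's descendants per stirpes.
Chidinma left no surviving issue, so that branch lapses and is disregarded.
The 5/8 is divided into 3 equal shares of 5/24 among Chukwudi, Ifeoma, Gbenga.
Chukwudi predeceased; the 5/24 allotted to Chukwudi's branch passes to Chukwudi's issue by representation.
The 5/24 is divided into 4 equal shares of 5/96 among Segun, Dayo, Bankole, Morounke.
Segun is living and takes 5/96.
Dayo is living and takes 5/96.
Bankole is living and takes 5/96.
Morounke is living and takes 5/96.
Ifeoma predeceased; the 5/24 allotted to Ifeoma's branch passes to Ifeoma's issue by representation.
The 5/24 is divided into 4 equal shares of 5/96 among Ngozi, Kehinde, Folake, Zainab.
Ngozi is living and takes 5/96.
Kehinde predeceased; the 5/96 allotted to Kehinde's branch passes to Kehinde's issue by representation.
The 5/96 is divided into 2 equal shares of 5/192 among Jide, Adaeze.
Jide is living and takes 5/192.
Adaeze is living and takes 5/192.
Folake is living and takes 5/96.
Zainab is living and takes 5/96.
Gbenga is living and takes 5/24.

Adaeze 5/192; Bankole 5/96; Dayo 5/96; Folake 5/96; Gbenga 5/24; Jide 5/192; Morounke 5/96; Ngozi 5/96; Obafemi 3/8; Segun 5/96; Zainab 5/96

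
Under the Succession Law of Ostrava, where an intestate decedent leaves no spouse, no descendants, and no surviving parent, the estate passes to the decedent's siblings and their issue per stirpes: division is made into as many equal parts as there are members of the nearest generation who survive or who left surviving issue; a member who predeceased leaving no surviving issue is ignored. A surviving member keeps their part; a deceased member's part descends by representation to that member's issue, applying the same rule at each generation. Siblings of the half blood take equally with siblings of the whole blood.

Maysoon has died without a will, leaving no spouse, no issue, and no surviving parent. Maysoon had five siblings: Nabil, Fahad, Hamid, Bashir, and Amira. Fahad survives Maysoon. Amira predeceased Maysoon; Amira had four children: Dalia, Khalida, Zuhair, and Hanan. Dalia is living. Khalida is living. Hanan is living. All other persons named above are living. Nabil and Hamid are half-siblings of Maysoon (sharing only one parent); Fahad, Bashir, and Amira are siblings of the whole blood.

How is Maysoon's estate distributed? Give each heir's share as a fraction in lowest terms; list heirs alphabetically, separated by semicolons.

No spouse, descendants, or parent survives, so the estate passes to Maysoon's siblings per stirpes.
Half-blood and whole-blood siblings take equally under the stated rule.
The estate is divided into 5 equal shares of 1/5 among Nabil, Fahad, Hamid, Bashir, Amira.
Nabil is living and takes 1/5.
Fahad is living and takes 1/5.
Hamid is living and takes 1/5.
Bashir is living and takes 1/5.
Amira predeceased; the 1/5 allotted to Amira's branch passes to Amira's issue by representation.
The 1/5 is divided into 4 equal shares of 1/20 among Dalia, Khalida, Zuhair, Hanan.
Dalia is living and takes 1/20.
Khalida is living and takes 1/20.
Zuhair is living and takes 1/20.
Hanan is living and takes 1/20.

Bashir 1/5; Dalia 1/20; Fahad 1/5; Hamid 1/5; Hanan 1/20; Khalida 1/20; Nabil 1/5; Zuhair 1/20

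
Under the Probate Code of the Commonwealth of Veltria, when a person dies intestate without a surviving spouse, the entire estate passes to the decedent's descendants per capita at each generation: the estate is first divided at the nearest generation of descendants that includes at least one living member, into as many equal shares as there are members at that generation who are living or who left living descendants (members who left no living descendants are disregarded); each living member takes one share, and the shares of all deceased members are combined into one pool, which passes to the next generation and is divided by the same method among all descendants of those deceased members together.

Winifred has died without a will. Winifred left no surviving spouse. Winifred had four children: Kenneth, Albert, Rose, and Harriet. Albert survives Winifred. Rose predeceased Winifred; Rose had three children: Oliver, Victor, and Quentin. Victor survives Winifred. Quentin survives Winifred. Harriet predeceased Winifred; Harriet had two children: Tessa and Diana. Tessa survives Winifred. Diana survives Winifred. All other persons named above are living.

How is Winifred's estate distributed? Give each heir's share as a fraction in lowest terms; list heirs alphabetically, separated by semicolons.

Albert 1/4; Diana 1/10; Kenneth 1/4; Oliver 1/10; Quentin 1/10; Tessa 1/10; Victor 1/10

There is no surviving spouse, so the entire estate passes to Winifred's descendants per capita at each generation.
At generation 1 (Kenneth, Albert, Rose, Harriet) there are 4 shares of (1)/4 = 1/4 each.
Living: Kenneth and Albert — each takes 1/4.
Deceased: Rose and Harriet. Their combined 1/2 is pooled and carried to generation 2.
At generation 2 (Oliver, Victor, Quentin, Tessa, Diana) there are 5 shares of (1/2)/5 = 1/10 each.
Living: Oliver, Victor, Quentin, Tessa, and Diana — each takes 1/10.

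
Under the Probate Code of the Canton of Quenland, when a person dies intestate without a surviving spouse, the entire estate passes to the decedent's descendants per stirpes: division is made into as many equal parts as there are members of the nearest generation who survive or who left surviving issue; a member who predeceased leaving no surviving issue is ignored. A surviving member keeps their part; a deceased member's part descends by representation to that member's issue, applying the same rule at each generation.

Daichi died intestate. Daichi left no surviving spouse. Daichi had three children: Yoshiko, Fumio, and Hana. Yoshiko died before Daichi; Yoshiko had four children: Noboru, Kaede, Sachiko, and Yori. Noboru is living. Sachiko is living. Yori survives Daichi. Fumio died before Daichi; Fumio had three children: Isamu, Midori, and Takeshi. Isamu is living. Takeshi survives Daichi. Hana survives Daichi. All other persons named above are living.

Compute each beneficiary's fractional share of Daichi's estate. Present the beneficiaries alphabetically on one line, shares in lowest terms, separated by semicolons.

There is no surviving spouse, so the entire estate passes to Daichi's descendants per stirpes.
The estate is divided into 3 equal shares of 1/3 among Yoshiko, Fumio, Hana.
Yoshiko predeceased; the 1/3 allotted to Yoshiko's branch passes to Yoshiko's issue by representation.
The 1/3 is divided into 4 equal shares of 1/12 among Noboru, Kaede, Sachiko, Yori.
Noboru is living and takes 1/12.
Kaede is living and takes 1/12.
Sachiko is living and takes 1/12.
Yori is living and takes 1/12.
Fumio predeceased; the 1/3 allotted to Fumio's branch passes to Fumio's issue by representation.
The 1/3 is divided into 3 equal shares of 1/9 among Isamu, Midori, Takeshi.
Isamu is living and takes 1/9.
Midori is living and takes 1/9.
Takeshi is living and takes 1/9.
Hana is living and takes 1/3.

Hana 1/3; Isamu 1/9; Kaede 1/12; Midori 1/9; Noboru 1/12; Sachiko 1/12; Takeshi 1/9; Yori 1/12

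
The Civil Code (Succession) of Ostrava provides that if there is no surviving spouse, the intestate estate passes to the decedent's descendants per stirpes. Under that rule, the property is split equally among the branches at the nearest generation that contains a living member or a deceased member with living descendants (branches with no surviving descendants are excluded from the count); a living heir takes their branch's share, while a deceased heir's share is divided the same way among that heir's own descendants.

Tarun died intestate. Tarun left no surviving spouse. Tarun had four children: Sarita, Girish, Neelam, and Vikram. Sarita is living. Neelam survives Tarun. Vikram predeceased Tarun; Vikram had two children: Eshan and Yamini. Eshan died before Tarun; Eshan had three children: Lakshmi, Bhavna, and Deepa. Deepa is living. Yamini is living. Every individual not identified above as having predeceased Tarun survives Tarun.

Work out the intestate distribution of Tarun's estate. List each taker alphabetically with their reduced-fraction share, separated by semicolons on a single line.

Bhavna 1/24; Deepa 1/24; Girish 1/4; Lakshmi 1/24; Neelam 1/4; Sarita 1/4; Yamini 1/8

There is no surviving spouse, so the entire estate passes to Tarun's descendants per stirpes.
The estate is divided into 4 equal shares of 1/4 among Sarita, Girish, Neelam, Vikram.
Sarita is living and takes 1/4.
Girish is living and takes 1/4.
Neelam is living and takes 1/4.
Vikram predeceased; the 1/4 allotted to Vikram's branch passes to Vikram's issue by representation.
The 1/4 is divided into 2 equal shares of 1/8 among Eshan, Yamini.
Eshan predeceased; the 1/8 allotted to Eshan's branch passes to Eshan's issue by representation.
The 1/8 is divided into 3 equal shares of 1/24 among Lakshmi, Bhavna, Deepa.
Lakshmi is living and takes 1/24.
Bhavna is living and takes 1/24.
Deepa is living and takes 1/24.
Yamini is living and takes 1/8.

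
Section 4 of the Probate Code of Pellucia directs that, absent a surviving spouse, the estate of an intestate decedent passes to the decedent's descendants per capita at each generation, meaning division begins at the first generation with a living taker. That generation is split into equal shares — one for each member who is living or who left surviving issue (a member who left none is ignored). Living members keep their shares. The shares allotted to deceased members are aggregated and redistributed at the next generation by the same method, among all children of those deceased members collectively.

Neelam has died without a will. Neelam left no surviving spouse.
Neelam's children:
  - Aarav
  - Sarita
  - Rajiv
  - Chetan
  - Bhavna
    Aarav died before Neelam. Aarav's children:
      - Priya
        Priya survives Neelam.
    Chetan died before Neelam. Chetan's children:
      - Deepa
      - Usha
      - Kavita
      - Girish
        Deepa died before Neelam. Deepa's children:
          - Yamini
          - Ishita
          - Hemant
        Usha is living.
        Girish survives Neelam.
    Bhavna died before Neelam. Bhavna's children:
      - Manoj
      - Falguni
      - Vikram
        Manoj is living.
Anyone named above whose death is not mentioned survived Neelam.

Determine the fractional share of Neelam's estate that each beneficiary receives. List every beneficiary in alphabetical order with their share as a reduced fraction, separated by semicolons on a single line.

Falguni 3/40; Girish 3/40; Hemant 1/40; Ishita 1/40; Kavita 3/40; Manoj 3/40; Priya 3/40; Rajiv 1/5; Sarita 1/5; Usha 3/40; Vikram 3/40; Yamini 1/40

There is no surviving spouse, so the entire estate passes to Neelam's descendants per capita at each generation.
At generation 1 (Aarav, Sarita, Rajiv, Chetan, Bhavna) there are 5 shares of (1)/5 = 1/5 each.
Living: Sarita and Rajiv — each takes 1/5.
Deceased: Aarav, Chetan, and Bhavna. Their combined 3/5 is pooled and carried to generation 2.
At generation 2 (Priya, Deepa, Usha, Kavita, Girish, Manoj, Falguni, Vikram) there are 8 shares of (3/5)/8 = 3/40 each.
Living: Priya, Usha, Kavita, Girish, Manoj, Falguni, and Vikram — each takes 3/40.
Deceased: Deepa. That 3/40 share is carried to generation 3.
At generation 3 (Yamini, Ishita, Hemant) there are 3 shares of (3/40)/3 = 1/40 each.
Living: Yamini, Ishita, and Hemant — each takes 1/40.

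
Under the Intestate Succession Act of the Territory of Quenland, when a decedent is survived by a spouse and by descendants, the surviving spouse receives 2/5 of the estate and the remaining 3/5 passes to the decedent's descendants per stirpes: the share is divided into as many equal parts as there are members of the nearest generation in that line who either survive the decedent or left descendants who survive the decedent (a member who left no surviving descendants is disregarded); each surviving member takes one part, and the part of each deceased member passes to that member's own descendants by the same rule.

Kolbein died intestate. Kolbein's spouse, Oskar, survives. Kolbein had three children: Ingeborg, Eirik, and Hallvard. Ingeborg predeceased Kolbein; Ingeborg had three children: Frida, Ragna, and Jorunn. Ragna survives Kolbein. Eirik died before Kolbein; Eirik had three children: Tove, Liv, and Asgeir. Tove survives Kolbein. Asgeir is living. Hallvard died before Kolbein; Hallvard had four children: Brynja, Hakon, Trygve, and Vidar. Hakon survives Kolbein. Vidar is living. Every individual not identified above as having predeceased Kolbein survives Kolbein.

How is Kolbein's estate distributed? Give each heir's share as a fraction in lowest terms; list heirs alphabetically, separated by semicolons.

Oskar, as surviving spouse, takes 2/5.
The remaining 3/5 passes to Kolbein's descendants per stirpes.
The 3/5 is divided into 3 equal shares of 1/5 among Ingeborg, Eirik, Hallvard.
Ingeborg predeceased; the 1/5 allotted to Ingeborg's branch passes to Ingeborg's issue by representation.
The 1/5 is divided into 3 equal shares of 1/15 among Frida, Ragna, Jorunn.
Frida is living and takes 1/15.
Ragna is living and takes 1/15.
Jorunn is living and takes 1/15.
Eirik predeceased; the 1/5 allotted to Eirik's branch passes to Eirik's issue by representation.
The 1/5 is divided into 3 equal shares of 1/15 among Tove, Liv, Asgeir.
Tove is living and takes 1/15.
Liv is living and takes 1/15.
Asgeir is living and takes 1/15.
Hallvard predeceased; the 1/5 allotted to Hallvard's branch passes to Hallvard's issue by representation.
The 1/5 is divided into 4 equal shares of 1/20 among Brynja, Hakon, Trygve, Vidar.
Brynja is living and takes 1/20.
Hakon is living and takes 1/20.
Trygve is living and takes 1/20.
Vidar is living and takes 1/20.

Asgeir 1/15; Brynja 1/20; Frida 1/15; Hakon 1/20; Jorunn 1/15; Liv 1/15; Oskar 2/5; Ragna 1/15; Tove 1/15; Trygve 1/20; Vidar 1/20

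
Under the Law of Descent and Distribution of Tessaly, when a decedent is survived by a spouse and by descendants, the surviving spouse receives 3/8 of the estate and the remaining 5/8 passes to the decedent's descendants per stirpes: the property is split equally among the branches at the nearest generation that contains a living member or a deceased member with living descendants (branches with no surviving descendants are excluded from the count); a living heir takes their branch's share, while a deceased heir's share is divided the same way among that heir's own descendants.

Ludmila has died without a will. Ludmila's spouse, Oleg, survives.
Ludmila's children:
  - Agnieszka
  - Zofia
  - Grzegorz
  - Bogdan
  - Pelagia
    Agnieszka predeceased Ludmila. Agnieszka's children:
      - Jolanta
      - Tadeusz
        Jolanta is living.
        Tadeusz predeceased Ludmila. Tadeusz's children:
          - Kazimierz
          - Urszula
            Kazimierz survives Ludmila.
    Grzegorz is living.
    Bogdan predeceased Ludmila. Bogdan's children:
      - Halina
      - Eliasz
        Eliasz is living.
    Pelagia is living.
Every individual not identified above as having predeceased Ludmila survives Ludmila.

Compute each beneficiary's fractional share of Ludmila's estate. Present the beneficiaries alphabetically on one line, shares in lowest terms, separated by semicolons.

Eliasz 1/16; Grzegorz 1/8; Halina 1/16; Jolanta 1/16; Kazimierz 1/32; Oleg 3/8; Pelagia 1/8; Urszula 1/32; Zofia 1/8

Oleg, as surviving spouse, takes 3/8.
The remaining 5/8 passes to Ludmila's descendants per stirpes.
The 5/8 is divided into 5 equal shares of 1/8 among Agnieszka, Zofia, Grzegorz, Bogdan, Pelagia.
Agnieszka predeceased; the 1/8 allotted to Agnieszka's branch passes to Agnieszka's issue by representation.
The 1/8 is divided into 2 equal shares of 1/16 among Jolanta, Tadeusz.
Jolanta is living and takes 1/16.
Tadeusz predeceased; the 1/16 allotted to Tadeusz's branch passes to Tadeusz's issue by representation.
The 1/16 is divided into 2 equal shares of 1/32 among Kazimierz, Urszula.
Kazimierz is living and takes 1/32.
Urszula is living and takes 1/32.
Zofia is living and takes 1/8.
Grzegorz is living and takes 1/8.
Bogdan predeceased; the 1/8 allotted to Bogdan's branch passes to Bogdan's issue by representation.
The 1/8 is divided into 2 equal shares of 1/16 among Halina, Eliasz.
Halina is living and takes 1/16.
Eliasz is living and takes 1/16.
Pelagia is living and takes 1/8.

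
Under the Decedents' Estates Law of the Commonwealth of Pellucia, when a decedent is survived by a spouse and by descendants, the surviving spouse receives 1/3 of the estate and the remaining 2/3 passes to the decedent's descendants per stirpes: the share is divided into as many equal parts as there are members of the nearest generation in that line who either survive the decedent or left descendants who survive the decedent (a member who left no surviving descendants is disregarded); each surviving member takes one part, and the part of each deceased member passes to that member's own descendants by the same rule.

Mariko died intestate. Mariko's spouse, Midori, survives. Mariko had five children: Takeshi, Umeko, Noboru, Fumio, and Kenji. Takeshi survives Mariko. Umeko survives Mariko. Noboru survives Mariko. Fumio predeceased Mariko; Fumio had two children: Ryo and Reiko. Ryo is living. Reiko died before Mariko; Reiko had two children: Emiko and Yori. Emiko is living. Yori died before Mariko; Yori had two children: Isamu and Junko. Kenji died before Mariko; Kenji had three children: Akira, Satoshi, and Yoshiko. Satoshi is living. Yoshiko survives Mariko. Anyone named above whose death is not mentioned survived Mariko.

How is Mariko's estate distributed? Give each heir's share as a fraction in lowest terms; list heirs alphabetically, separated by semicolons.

Midori, as surviving spouse, takes 1/3.
The remaining 2/3 passes to Mariko's descendants per stirpes.
The 2/3 is divided into 5 equal shares of 2/15 among Takeshi, Umeko, Noboru, Fumio, Kenji.
Takeshi is living and takes 2/15.
Umeko is living and takes 2/15.
Noboru is living and takes 2/15.
Fumio predeceased; the 2/15 allotted to Fumio's branch passes to Fumio's issue by representation.
The 2/15 is divided into 2 equal shares of 1/15 among Ryo, Reiko.
Ryo is living and takes 1/15.
Reiko predeceased; the 1/15 allotted to Reiko's branch passes to Reiko's issue by representation.
The 1/15 is divided into 2 equal shares of 1/30 among Emiko, Yori.
Emiko is living and takes 1/30.
Yori predeceased; the 1/30 allotted to Yori's branch passes to Yori's issue by representation.
The 1/30 is divided into 2 equal shares of 1/60 among Isamu, Junko.
Isamu is living and takes 1/60.
Junko is living and takes 1/60.
Kenji predeceased; the 2/15 allotted to Kenji's branch passes to Kenji's issue by representation.
The 2/15 is divided into 3 equal shares of 2/45 among Akira, Satoshi, Yoshiko.
Akira is living and takes 2/45.
Satoshi is living and takes 2/45.
Yoshiko is living and takes 2/45.

Akira 2/45; Emiko 1/30; Isamu 1/60; Junko 1/60; Midori 1/3; Noboru 2/15; Ryo 1/15; Satoshi 2/45; Takeshi 2/15; Umeko 2/15; Yoshiko 2/45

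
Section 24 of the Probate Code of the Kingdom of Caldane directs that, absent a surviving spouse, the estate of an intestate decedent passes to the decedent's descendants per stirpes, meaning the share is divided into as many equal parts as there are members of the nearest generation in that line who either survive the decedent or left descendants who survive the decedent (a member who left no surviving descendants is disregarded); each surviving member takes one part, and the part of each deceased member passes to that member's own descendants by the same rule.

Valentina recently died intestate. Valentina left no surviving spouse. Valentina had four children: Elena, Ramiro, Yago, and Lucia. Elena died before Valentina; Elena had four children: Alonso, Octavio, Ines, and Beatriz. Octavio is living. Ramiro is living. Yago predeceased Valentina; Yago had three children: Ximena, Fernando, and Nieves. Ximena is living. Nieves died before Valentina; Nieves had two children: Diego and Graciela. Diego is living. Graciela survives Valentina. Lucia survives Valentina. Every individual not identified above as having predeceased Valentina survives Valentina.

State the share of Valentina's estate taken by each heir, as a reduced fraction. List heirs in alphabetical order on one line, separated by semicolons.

There is no surviving spouse, so the entire estate passes to Valentina's descendants per stirpes.
The estate is divided into 4 equal shares of 1/4 among Elena, Ramiro, Yago, Lucia.
Elena predeceased; the 1/4 allotted to Elena's branch passes to Elena's issue by representation.
The 1/4 is divided into 4 equal shares of 1/16 among Alonso, Octavio, Ines, Beatriz.
Alonso is living and takes 1/16.
Octavio is living and takes 1/16.
Ines is living and takes 1/16.
Beatriz is living and takes 1/16.
Ramiro is living and takes 1/4.
Yago predeceased; the 1/4 allotted to Yago's branch passes to Yago's issue by representation.
The 1/4 is divided into 3 equal shares of 1/12 among Ximena, Fernando, Nieves.
Ximena is living and takes 1/12.
Fernando is living and takes 1/12.
Nieves predeceased; the 1/12 allotted to Nieves's branch passes to Nieves's issue by representation.
The 1/12 is divided into 2 equal shares of 1/24 among Diego, Graciela.
Diego is living and takes 1/24.
Graciela is living and takes 1/24.
Lucia is living and takes 1/4.

Alonso 1/16; Beatriz 1/16; Diego 1/24; Fernando 1/12; Graciela 1/24; Ines 1/16; Lucia 1/4; Octavio 1/16; Ramiro 1/4; Ximena 1/12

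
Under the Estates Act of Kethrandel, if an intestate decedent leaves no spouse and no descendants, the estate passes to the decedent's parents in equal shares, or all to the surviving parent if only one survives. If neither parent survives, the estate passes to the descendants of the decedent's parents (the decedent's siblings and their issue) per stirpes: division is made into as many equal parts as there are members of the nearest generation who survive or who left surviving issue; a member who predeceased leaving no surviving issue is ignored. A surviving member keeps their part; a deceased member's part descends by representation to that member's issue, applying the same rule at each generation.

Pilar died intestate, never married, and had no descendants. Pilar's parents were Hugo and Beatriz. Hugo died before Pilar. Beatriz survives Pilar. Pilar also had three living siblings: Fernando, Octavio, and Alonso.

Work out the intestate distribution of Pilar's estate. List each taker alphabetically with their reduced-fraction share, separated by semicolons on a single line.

Only one parent, Beatriz, survives, so Beatriz takes the entire estate. The siblings take nothing because a surviving parent has priority.

Beatriz 1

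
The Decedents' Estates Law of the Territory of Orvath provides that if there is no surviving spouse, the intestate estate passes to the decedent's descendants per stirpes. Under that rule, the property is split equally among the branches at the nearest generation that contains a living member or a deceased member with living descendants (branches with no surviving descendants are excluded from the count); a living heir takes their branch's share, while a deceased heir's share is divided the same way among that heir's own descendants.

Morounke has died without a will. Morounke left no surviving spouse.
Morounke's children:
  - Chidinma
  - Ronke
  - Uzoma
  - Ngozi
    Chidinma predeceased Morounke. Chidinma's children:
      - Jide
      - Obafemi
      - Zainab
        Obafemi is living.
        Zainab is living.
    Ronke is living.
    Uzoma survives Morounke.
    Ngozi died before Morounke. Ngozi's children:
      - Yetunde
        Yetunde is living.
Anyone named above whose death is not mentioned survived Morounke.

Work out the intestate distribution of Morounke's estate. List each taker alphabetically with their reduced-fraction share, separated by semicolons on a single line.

Jide 1/12; Obafemi 1/12; Ronke 1/4; Uzoma 1/4; Yetunde 1/4; Zainab 1/12

There is no surviving spouse, so the entire estate passes to Morounke's descendants per stirpes.
The estate is divided into 4 equal shares of 1/4 among Chidinma, Ronke, Uzoma, Ngozi.
Chidinma predeceased; the 1/4 allotted to Chidinma's branch passes to Chidinma's issue by representation.
The 1/4 is divided into 3 equal shares of 1/12 among Jide, Obafemi, Zainab.
Jide is living and takes 1/12.
Obafemi is living and takes 1/12.
Zainab is living and takes 1/12.
Ronke is living and takes 1/4.
Uzoma is living and takes 1/4.
Ngozi predeceased; the 1/4 allotted to Ngozi's branch passes to Ngozi's issue by representation.
Yetunde is the sole taker at this level and receives the full 1/4.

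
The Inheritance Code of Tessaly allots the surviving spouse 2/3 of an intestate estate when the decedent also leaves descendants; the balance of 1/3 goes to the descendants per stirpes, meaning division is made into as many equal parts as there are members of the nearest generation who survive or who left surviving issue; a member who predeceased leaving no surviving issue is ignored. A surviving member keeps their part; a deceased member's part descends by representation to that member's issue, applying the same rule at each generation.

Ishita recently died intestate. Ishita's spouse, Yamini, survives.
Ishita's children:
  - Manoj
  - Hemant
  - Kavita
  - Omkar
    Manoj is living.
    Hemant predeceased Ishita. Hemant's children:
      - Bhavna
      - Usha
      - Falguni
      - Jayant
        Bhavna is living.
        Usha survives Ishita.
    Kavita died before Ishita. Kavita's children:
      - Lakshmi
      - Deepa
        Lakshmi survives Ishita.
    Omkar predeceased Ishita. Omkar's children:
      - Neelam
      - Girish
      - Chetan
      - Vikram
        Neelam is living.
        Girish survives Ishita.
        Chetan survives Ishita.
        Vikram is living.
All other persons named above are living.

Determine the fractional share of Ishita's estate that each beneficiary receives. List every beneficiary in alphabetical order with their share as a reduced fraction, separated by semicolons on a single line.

Yamini, as surviving spouse, takes 2/3.
The remaining 1/3 passes to Ishita's descendants per stirpes.
The 1/3 is divided into 4 equal shares of 1/12 among Manoj, Hemant, Kavita, Omkar.
Manoj is living and takes 1/12.
Hemant predeceased; the 1/12 allotted to Hemant's branch passes to Hemant's issue by representation.
The 1/12 is divided into 4 equal shares of 1/48 among Bhavna, Usha, Falguni, Jayant.
Bhavna is living and takes 1/48.
Usha is living and takes 1/48.
Falguni is living and takes 1/48.
Jayant is living and takes 1/48.
Kavita predeceased; the 1/12 allotted to Kavita's branch passes to Kavita's issue by representation.
The 1/12 is divided into 2 equal shares of 1/24 among Lakshmi, Deepa.
Lakshmi is living and takes 1/24.
Deepa is living and takes 1/24.
Omkar predeceased; the 1/12 allotted to Omkar's branch passes to Omkar's issue by representation.
The 1/12 is divided into 4 equal shares of 1/48 among Neelam, Girish, Chetan, Vikram.
Neelam is living and takes 1/48.
Girish is living and takes 1/48.
Chetan is living and takes 1/48.
Vikram is living and takes 1/48.

Bhavna 1/48; Chetan 1/48; Deepa 1/24; Falguni 1/48; Girish 1/48; Jayant 1/48; Lakshmi 1/24; Manoj 1/12; Neelam 1/48; Usha 1/48; Vikram 1/48; Yamini 2/3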